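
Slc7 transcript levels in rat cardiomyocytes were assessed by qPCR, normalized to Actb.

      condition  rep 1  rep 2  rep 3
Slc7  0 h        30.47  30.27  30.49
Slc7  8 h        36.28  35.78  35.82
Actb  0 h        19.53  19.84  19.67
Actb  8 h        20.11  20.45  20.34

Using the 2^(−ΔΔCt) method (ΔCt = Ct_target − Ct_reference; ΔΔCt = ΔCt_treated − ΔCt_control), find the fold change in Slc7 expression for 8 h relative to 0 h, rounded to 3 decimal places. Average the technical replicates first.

Mean Ct: Slc7 0 h 30.410; Slc7 8 h 35.960; Actb 0 h 19.680; Actb 8 h 20.300
ΔCt(0 h) = 30.410 − 19.680 = 10.730
ΔCt(8 h) = 35.960 − 20.300 = 15.660
ΔΔCt = 15.660 − 10.730 = 4.930
Fold change = 2^(−4.930) = 0.0328

0.033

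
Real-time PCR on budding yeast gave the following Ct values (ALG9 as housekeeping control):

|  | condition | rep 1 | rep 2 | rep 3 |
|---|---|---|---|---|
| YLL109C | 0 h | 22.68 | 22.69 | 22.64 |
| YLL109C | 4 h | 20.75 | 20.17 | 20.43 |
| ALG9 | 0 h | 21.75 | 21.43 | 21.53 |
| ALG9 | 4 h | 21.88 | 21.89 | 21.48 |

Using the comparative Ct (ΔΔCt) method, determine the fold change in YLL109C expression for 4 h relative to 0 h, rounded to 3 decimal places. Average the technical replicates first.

Mean Ct: YLL109C 0 h 22.670; YLL109C 4 h 20.450; ALG9 0 h 21.570; ALG9 4 h 21.750
ΔCt(0 h) = 22.670 − 21.570 = 1.100
ΔCt(4 h) = 20.450 − 21.750 = -1.300
ΔΔCt = -1.300 − 1.100 = -2.400
Fold change = 2^(−(-2.400)) = 2^2.400 = 5.2780

5.278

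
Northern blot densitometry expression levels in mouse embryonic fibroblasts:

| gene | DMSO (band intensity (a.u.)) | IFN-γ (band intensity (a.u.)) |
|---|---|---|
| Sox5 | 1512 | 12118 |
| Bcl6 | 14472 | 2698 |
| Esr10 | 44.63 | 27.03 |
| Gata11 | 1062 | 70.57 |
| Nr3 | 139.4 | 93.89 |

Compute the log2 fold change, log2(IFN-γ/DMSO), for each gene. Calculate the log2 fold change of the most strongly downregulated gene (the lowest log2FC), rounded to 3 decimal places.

-3.912

log2(12118/1512) = 3.003  (Sox5)
log2(2698/14472) = -2.423  (Bcl6)
log2(27.03/44.63) = -0.723  (Esr10)
log2(70.57/1062) = -3.912  (Gata11)
log2(93.89/139.4) = -0.570  (Nr3)
Gata11 is most strongly downregulated.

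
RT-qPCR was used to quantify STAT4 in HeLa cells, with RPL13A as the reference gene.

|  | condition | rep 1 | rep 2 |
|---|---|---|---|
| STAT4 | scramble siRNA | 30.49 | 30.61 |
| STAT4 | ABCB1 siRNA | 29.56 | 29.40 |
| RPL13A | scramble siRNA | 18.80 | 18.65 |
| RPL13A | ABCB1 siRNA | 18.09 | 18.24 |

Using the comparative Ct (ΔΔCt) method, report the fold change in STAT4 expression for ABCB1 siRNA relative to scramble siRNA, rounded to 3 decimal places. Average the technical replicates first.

Mean Ct: STAT4 scramble siRNA 30.550; STAT4 ABCB1 siRNA 29.480; RPL13A scramble siRNA 18.725; RPL13A ABCB1 siRNA 18.165
ΔCt(scramble siRNA) = 30.550 − 18.725 = 11.825
ΔCt(ABCB1 siRNA) = 29.480 − 18.165 = 11.315
ΔΔCt = 11.315 − 11.825 = -0.510
Fold change = 2^(−(-0.510)) = 2^0.510 = 1.4241

1.424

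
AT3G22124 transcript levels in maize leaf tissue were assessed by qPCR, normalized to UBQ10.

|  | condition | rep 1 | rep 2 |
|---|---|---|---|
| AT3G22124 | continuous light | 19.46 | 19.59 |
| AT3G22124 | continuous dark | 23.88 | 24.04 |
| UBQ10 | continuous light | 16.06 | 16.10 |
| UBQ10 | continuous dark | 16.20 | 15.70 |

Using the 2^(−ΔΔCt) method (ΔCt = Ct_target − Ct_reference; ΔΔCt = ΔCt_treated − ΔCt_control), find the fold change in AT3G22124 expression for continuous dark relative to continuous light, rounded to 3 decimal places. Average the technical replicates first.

0.042

Mean Ct: AT3G22124 continuous light 19.525; AT3G22124 continuous dark 23.960; UBQ10 continuous light 16.080; UBQ10 continuous dark 15.950
ΔCt(continuous light) = 19.525 − 16.080 = 3.445
ΔCt(continuous dark) = 23.960 − 15.950 = 8.010
ΔΔCt = 8.010 − 3.445 = 4.565
Fold change = 2^(−4.565) = 0.0422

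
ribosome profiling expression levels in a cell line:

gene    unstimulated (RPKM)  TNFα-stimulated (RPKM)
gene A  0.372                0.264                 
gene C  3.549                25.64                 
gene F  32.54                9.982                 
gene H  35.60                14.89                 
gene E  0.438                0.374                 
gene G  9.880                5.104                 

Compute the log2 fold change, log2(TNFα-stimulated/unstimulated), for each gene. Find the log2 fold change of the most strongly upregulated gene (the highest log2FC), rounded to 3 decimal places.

log2(0.264/0.372) = -0.495  (gene A)
log2(25.64/3.549) = 2.853  (gene C)
log2(9.982/32.54) = -1.705  (gene F)
log2(14.89/35.60) = -1.258  (gene H)
log2(0.374/0.438) = -0.228  (gene E)
log2(5.104/9.880) = -0.953  (gene G)
gene C is most strongly upregulated.

2.853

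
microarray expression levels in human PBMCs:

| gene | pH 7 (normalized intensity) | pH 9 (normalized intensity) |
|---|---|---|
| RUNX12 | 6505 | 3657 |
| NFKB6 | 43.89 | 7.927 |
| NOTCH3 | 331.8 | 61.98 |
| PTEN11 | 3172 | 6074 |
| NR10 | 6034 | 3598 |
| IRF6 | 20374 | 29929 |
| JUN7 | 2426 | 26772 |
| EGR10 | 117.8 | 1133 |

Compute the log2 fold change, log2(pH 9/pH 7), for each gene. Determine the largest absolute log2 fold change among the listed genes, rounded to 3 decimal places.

log2(3657/6505) = -0.831  (RUNX12)
log2(7.927/43.89) = -2.469  (NFKB6)
log2(61.98/331.8) = -2.420  (NOTCH3)
log2(6074/3172) = 0.937  (PTEN11)
log2(3598/6034) = -0.746  (NR10)
log2(29929/20374) = 0.555  (IRF6)
log2(26772/2426) = 3.464  (JUN7)
log2(1133/117.8) = 3.266  (EGR10)
The largest magnitude belongs to JUN7.

3.464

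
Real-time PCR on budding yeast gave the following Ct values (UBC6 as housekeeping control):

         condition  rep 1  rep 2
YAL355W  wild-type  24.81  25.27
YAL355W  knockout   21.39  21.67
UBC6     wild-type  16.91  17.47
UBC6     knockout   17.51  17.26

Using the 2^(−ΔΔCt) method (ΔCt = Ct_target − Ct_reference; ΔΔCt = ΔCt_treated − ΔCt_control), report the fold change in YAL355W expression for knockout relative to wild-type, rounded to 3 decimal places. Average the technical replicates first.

13.041

Mean Ct: YAL355W wild-type 25.040; YAL355W knockout 21.530; UBC6 wild-type 17.190; UBC6 knockout 17.385
ΔCt(wild-type) = 25.040 − 17.190 = 7.850
ΔCt(knockout) = 21.530 − 17.385 = 4.145
ΔΔCt = 4.145 − 7.850 = -3.705
Fold change = 2^(−(-3.705)) = 2^3.705 = 13.0412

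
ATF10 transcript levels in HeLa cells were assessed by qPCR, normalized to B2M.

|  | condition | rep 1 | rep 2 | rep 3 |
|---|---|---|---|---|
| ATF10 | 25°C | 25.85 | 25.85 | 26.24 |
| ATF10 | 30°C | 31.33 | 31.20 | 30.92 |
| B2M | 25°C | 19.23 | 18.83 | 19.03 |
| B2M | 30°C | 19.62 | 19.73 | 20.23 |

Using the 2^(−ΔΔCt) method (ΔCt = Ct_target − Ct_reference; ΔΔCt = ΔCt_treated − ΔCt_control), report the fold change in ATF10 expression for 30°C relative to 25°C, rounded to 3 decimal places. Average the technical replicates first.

Mean Ct: ATF10 25°C 25.980; ATF10 30°C 31.150; B2M 25°C 19.030; B2M 30°C 19.860
ΔCt(25°C) = 25.980 − 19.030 = 6.950
ΔCt(30°C) = 31.150 − 19.860 = 11.290
ΔΔCt = 11.290 − 6.950 = 4.340
Fold change = 2^(−4.340) = 0.0494

0.049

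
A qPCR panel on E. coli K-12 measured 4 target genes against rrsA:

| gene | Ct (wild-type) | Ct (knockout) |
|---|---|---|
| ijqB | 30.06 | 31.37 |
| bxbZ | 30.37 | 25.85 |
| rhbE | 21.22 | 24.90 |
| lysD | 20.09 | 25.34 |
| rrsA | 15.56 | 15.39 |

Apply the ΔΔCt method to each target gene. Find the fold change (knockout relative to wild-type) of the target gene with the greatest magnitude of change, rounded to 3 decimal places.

0.023

ijqB: ΔΔCt = (31.37−15.39) − (30.06−15.56) = 15.98 − 14.50 = 1.48; fold change = 2^-1.48 = 0.358
bxbZ: ΔΔCt = (25.85−15.39) − (30.37−15.56) = 10.46 − 14.81 = -4.35; fold change = 2^4.35 = 20.393
rhbE: ΔΔCt = (24.90−15.39) − (21.22−15.56) = 9.51 − 5.66 = 3.85; fold change = 2^-3.85 = 0.069
lysD: ΔΔCt = (25.34−15.39) − (20.09−15.56) = 9.95 − 4.53 = 5.42; fold change = 2^-5.42 = 0.023
lysD has the largest |ΔΔCt| = 5.42.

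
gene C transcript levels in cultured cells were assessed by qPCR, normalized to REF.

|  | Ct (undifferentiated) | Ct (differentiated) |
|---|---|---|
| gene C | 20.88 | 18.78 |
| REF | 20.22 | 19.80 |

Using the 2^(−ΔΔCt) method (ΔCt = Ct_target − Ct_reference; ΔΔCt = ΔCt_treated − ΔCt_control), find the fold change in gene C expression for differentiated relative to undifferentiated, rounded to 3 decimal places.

3.204

ΔCt(undifferentiated) = 20.880 − 20.220 = 0.660
ΔCt(differentiated) = 18.780 − 19.800 = -1.020
ΔΔCt = -1.020 − 0.660 = -1.680
Fold change = 2^(−(-1.680)) = 2^1.680 = 3.2043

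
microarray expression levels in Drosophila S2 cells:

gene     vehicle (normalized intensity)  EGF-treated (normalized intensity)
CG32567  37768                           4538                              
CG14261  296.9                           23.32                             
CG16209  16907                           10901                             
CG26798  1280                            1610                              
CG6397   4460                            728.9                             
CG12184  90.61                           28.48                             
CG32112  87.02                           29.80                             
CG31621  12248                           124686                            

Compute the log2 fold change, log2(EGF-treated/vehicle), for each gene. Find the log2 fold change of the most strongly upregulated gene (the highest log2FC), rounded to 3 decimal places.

log2(4538/37768) = -3.057  (CG32567)
log2(23.32/296.9) = -3.670  (CG14261)
log2(10901/16907) = -0.633  (CG16209)
log2(1610/1280) = 0.331  (CG26798)
log2(728.9/4460) = -2.613  (CG6397)
log2(28.48/90.61) = -1.670  (CG12184)
log2(29.80/87.02) = -1.546  (CG32112)
log2(124686/12248) = 3.348  (CG31621)
CG31621 is most strongly upregulated.

3.348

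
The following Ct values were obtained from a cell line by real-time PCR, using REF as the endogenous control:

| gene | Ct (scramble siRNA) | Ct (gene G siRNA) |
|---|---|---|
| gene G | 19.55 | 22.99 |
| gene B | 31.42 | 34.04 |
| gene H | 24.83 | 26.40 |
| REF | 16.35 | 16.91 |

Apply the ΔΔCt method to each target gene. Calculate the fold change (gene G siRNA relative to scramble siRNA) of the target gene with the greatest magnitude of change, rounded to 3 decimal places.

gene G: ΔΔCt = (22.99−16.91) − (19.55−16.35) = 6.08 − 3.20 = 2.88; fold change = 2^-2.88 = 0.136
gene B: ΔΔCt = (34.04−16.91) − (31.42−16.35) = 17.13 − 15.07 = 2.06; fold change = 2^-2.06 = 0.240
gene H: ΔΔCt = (26.40−16.91) − (24.83−16.35) = 9.49 − 8.48 = 1.01; fold change = 2^-1.01 = 0.497
gene G has the largest |ΔΔCt| = 2.88.

0.136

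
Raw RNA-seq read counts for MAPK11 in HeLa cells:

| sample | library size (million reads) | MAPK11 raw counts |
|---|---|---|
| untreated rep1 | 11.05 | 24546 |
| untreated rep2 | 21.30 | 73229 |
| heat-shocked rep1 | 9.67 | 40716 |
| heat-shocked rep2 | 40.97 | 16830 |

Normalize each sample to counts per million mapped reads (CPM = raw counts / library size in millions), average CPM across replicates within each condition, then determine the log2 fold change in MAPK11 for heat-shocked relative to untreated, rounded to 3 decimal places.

CPM(untreated rep1) = 24546 / 11.05 = 2221.3575
CPM(untreated rep2) = 73229 / 21.30 = 3437.9812
CPM(heat-shocked rep1) = 40716 / 9.67 = 4210.5481
CPM(heat-shocked rep2) = 16830 / 40.97 = 410.7884
mean CPM(untreated) = 2829.6693; mean CPM(heat-shocked) = 2310.6682
Fold change = 2310.6682 / 2829.6693 = 0.81659
log2(0.81659) = -0.2923

-0.292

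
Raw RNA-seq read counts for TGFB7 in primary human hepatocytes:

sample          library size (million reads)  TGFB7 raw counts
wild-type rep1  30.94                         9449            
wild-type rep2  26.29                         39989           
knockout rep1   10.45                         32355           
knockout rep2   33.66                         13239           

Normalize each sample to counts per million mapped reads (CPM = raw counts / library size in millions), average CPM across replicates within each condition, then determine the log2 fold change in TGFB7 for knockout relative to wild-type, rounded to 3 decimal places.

CPM(wild-type rep1) = 9449 / 30.94 = 305.3975
CPM(wild-type rep2) = 39989 / 26.29 = 1521.0727
CPM(knockout rep1) = 32355 / 10.45 = 3096.1722
CPM(knockout rep2) = 13239 / 33.66 = 393.3155
mean CPM(wild-type) = 913.2351; mean CPM(knockout) = 1744.7439
Fold change = 1744.7439 / 913.2351 = 1.91051
log2(1.91051) = 0.9340

0.934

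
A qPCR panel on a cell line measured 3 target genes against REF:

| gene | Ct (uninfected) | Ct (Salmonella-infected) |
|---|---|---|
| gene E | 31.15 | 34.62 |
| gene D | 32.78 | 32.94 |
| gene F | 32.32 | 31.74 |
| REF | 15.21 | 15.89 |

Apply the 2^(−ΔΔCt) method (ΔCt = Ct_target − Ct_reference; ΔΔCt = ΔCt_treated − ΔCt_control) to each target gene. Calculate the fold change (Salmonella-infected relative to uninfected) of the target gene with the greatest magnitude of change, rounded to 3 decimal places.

gene E: ΔΔCt = (34.62−15.89) − (31.15−15.21) = 18.73 − 15.94 = 2.79; fold change = 2^-2.79 = 0.145
gene D: ΔΔCt = (32.94−15.89) − (32.78−15.21) = 17.05 − 17.57 = -0.52; fold change = 2^0.52 = 1.434
gene F: ΔΔCt = (31.74−15.89) − (32.32−15.21) = 15.85 − 17.11 = -1.26; fold change = 2^1.26 = 2.395
gene E has the largest |ΔΔCt| = 2.79.

0.145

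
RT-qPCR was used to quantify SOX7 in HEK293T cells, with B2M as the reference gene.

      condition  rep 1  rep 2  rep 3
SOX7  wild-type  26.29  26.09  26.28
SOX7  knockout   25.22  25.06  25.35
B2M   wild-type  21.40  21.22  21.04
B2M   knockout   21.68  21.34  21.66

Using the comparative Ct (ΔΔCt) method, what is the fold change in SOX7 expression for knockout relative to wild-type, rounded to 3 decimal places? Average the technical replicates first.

2.549

Mean Ct: SOX7 wild-type 26.220; SOX7 knockout 25.210; B2M wild-type 21.220; B2M knockout 21.560
ΔCt(wild-type) = 26.220 − 21.220 = 5.000
ΔCt(knockout) = 25.210 − 21.560 = 3.650
ΔΔCt = 3.650 − 5.000 = -1.350
Fold change = 2^(−(-1.350)) = 2^1.350 = 2.5491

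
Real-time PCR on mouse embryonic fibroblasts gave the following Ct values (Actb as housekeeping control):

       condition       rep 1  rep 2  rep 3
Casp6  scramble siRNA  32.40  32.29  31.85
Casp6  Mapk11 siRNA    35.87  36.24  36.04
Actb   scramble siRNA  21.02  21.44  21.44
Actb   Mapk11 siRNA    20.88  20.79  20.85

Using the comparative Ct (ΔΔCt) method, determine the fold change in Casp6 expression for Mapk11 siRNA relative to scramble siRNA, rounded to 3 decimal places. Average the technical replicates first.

Mean Ct: Casp6 scramble siRNA 32.180; Casp6 Mapk11 siRNA 36.050; Actb scramble siRNA 21.300; Actb Mapk11 siRNA 20.840
ΔCt(scramble siRNA) = 32.180 − 21.300 = 10.880
ΔCt(Mapk11 siRNA) = 36.050 − 20.840 = 15.210
ΔΔCt = 15.210 − 10.880 = 4.330
Fold change = 2^(−4.330) = 0.0497

0.050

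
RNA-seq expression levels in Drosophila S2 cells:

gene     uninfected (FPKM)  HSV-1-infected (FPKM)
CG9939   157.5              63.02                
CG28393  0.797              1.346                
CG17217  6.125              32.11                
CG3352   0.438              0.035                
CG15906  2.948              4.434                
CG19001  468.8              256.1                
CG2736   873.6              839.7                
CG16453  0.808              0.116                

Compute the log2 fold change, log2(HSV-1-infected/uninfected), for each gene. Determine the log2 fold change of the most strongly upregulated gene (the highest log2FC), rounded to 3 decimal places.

2.390

log2(63.02/157.5) = -1.321  (CG9939)
log2(1.346/0.797) = 0.756  (CG28393)
log2(32.11/6.125) = 2.390  (CG17217)
log2(0.035/0.438) = -3.646  (CG3352)
log2(4.434/2.948) = 0.589  (CG15906)
log2(256.1/468.8) = -0.872  (CG19001)
log2(839.7/873.6) = -0.057  (CG2736)
log2(0.116/0.808) = -2.800  (CG16453)
CG17217 is most strongly upregulated.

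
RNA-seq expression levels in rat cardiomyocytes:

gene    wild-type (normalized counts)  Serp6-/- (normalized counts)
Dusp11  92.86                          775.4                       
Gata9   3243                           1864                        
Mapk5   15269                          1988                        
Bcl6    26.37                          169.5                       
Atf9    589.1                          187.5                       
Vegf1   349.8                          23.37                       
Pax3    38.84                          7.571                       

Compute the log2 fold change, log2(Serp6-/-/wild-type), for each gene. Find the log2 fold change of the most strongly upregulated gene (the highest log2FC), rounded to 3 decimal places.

3.062

log2(775.4/92.86) = 3.062  (Dusp11)
log2(1864/3243) = -0.799  (Gata9)
log2(1988/15269) = -2.941  (Mapk5)
log2(169.5/26.37) = 2.684  (Bcl6)
log2(187.5/589.1) = -1.652  (Atf9)
log2(23.37/349.8) = -3.904  (Vegf1)
log2(7.571/38.84) = -2.359  (Pax3)
Dusp11 is most strongly upregulated.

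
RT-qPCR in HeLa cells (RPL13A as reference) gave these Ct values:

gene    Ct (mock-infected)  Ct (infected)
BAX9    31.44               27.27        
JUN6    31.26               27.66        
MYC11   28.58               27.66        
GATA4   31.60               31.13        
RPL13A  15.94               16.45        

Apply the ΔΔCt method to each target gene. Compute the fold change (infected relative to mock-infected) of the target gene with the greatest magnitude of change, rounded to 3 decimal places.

25.634

BAX9: ΔΔCt = (27.27−16.45) − (31.44−15.94) = 10.82 − 15.50 = -4.68; fold change = 2^4.68 = 25.634
JUN6: ΔΔCt = (27.66−16.45) − (31.26−15.94) = 11.21 − 15.32 = -4.11; fold change = 2^4.11 = 17.268
MYC11: ΔΔCt = (27.66−16.45) − (28.58−15.94) = 11.21 − 12.64 = -1.43; fold change = 2^1.43 = 2.694
GATA4: ΔΔCt = (31.13−16.45) − (31.60−15.94) = 14.68 − 15.66 = -0.98; fold change = 2^0.98 = 1.972
BAX9 has the largest |ΔΔCt| = 4.68.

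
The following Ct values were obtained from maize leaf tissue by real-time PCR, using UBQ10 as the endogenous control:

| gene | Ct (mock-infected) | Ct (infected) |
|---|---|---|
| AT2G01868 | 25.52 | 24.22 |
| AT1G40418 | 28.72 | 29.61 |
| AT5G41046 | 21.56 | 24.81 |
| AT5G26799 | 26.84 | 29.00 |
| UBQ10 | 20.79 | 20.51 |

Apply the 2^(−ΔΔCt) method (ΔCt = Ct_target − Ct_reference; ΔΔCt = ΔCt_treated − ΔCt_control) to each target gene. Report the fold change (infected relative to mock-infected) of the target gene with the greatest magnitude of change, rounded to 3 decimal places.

AT2G01868: ΔΔCt = (24.22−20.51) − (25.52−20.79) = 3.71 − 4.73 = -1.02; fold change = 2^1.02 = 2.028
AT1G40418: ΔΔCt = (29.61−20.51) − (28.72−20.79) = 9.10 − 7.93 = 1.17; fold change = 2^-1.17 = 0.444
AT5G41046: ΔΔCt = (24.81−20.51) − (21.56−20.79) = 4.30 − 0.77 = 3.53; fold change = 2^-3.53 = 0.087
AT5G26799: ΔΔCt = (29.00−20.51) − (26.84−20.79) = 8.49 − 6.05 = 2.44; fold change = 2^-2.44 = 0.184
AT5G41046 has the largest |ΔΔCt| = 3.53.

0.087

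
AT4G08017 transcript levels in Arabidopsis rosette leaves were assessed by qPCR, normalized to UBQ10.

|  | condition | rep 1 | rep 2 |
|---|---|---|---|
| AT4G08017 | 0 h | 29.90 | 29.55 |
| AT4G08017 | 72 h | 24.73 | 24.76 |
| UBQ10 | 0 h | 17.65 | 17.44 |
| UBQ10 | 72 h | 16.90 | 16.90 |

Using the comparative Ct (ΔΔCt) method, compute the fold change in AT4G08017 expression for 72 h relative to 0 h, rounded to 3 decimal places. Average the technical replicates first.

Mean Ct: AT4G08017 0 h 29.725; AT4G08017 72 h 24.745; UBQ10 0 h 17.545; UBQ10 72 h 16.900
ΔCt(0 h) = 29.725 − 17.545 = 12.180
ΔCt(72 h) = 24.745 − 16.900 = 7.845
ΔΔCt = 7.845 − 12.180 = -4.335
Fold change = 2^(−(-4.335)) = 2^4.335 = 20.1820

20.182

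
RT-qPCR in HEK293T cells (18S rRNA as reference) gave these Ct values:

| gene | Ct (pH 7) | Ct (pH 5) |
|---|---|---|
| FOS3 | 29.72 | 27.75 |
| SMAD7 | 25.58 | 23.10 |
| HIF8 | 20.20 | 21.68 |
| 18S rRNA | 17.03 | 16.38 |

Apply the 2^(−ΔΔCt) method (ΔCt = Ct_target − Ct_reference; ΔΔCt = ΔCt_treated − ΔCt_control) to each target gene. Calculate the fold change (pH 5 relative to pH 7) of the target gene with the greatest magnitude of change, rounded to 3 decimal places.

0.228

FOS3: ΔΔCt = (27.75−16.38) − (29.72−17.03) = 11.37 − 12.69 = -1.32; fold change = 2^1.32 = 2.497
SMAD7: ΔΔCt = (23.10−16.38) − (25.58−17.03) = 6.72 − 8.55 = -1.83; fold change = 2^1.83 = 3.555
HIF8: ΔΔCt = (21.68−16.38) − (20.20−17.03) = 5.30 − 3.17 = 2.13; fold change = 2^-2.13 = 0.228
HIF8 has the largest |ΔΔCt| = 2.13.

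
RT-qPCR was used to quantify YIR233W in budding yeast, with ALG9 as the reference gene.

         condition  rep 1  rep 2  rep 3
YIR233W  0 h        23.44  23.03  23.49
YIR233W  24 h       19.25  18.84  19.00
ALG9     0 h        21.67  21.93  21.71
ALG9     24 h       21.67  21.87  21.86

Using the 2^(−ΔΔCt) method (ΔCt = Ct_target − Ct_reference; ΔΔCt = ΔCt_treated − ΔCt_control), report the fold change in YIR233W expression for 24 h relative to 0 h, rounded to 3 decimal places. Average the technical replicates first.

Mean Ct: YIR233W 0 h 23.320; YIR233W 24 h 19.030; ALG9 0 h 21.770; ALG9 24 h 21.800
ΔCt(0 h) = 23.320 − 21.770 = 1.550
ΔCt(24 h) = 19.030 − 21.800 = -2.770
ΔΔCt = -2.770 − 1.550 = -4.320
Fold change = 2^(−(-4.320)) = 2^4.320 = 19.9733

19.973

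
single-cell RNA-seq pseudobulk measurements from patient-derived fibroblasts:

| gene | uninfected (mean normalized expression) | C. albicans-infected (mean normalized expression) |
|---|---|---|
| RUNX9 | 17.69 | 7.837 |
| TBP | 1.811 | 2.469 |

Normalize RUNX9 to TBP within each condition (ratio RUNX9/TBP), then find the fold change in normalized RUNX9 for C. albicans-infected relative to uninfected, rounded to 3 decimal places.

RUNX9/TBP (uninfected) = 17.69 / 1.811 = 9.7681
RUNX9/TBP (C. albicans-infected) = 7.837 / 2.469 = 3.1742
Fold change = 3.1742 / 9.7681 = 0.3250

0.325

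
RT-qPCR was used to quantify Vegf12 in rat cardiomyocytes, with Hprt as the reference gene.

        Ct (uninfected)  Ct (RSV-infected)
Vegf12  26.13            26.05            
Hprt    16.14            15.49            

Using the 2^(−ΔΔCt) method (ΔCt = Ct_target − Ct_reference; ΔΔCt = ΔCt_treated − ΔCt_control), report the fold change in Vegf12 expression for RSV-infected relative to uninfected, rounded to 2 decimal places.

ΔCt(uninfected) = 26.130 − 16.140 = 9.990
ΔCt(RSV-infected) = 26.050 − 15.490 = 10.560
ΔΔCt = 10.560 − 9.990 = 0.570
Fold change = 2^(−0.570) = 0.674

0.67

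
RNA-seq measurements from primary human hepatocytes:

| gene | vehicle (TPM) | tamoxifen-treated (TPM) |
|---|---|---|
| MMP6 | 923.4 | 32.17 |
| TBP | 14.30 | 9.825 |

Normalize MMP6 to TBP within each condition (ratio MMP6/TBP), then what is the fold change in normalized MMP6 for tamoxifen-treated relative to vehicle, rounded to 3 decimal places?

MMP6/TBP (vehicle) = 923.4 / 14.30 = 64.573
MMP6/TBP (tamoxifen-treated) = 32.17 / 9.825 = 3.2743
Fold change = 3.2743 / 64.573 = 0.0507

0.051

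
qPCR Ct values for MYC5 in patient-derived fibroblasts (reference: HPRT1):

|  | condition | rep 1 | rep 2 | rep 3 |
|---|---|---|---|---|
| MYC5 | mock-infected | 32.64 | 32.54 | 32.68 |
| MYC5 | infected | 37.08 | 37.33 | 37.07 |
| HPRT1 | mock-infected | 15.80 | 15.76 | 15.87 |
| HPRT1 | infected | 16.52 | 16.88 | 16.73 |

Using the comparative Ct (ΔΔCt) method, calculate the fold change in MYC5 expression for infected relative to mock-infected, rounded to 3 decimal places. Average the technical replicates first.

0.080

Mean Ct: MYC5 mock-infected 32.620; MYC5 infected 37.160; HPRT1 mock-infected 15.810; HPRT1 infected 16.710
ΔCt(mock-infected) = 32.620 − 15.810 = 16.810
ΔCt(infected) = 37.160 − 16.710 = 20.450
ΔΔCt = 20.450 − 16.810 = 3.640
Fold change = 2^(−3.640) = 0.0802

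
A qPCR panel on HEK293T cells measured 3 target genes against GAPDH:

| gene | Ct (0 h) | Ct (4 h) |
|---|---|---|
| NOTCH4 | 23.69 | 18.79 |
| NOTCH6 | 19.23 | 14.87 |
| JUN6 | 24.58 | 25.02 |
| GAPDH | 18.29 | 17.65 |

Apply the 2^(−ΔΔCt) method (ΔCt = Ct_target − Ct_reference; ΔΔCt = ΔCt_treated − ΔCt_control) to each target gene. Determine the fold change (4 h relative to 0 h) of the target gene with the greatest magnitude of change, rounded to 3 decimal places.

NOTCH4: ΔΔCt = (18.79−17.65) − (23.69−18.29) = 1.14 − 5.40 = -4.26; fold change = 2^4.26 = 19.160
NOTCH6: ΔΔCt = (14.87−17.65) − (19.23−18.29) = -2.78 − 0.94 = -3.72; fold change = 2^3.72 = 13.177
JUN6: ΔΔCt = (25.02−17.65) − (24.58−18.29) = 7.37 − 6.29 = 1.08; fold change = 2^-1.08 = 0.473
NOTCH4 has the largest |ΔΔCt| = 4.26.

19.160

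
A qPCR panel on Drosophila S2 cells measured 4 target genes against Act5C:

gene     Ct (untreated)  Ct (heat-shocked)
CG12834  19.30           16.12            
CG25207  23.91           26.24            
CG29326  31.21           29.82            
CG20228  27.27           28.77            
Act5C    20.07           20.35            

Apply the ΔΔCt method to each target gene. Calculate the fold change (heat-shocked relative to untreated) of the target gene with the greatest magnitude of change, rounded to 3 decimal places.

CG12834: ΔΔCt = (16.12−20.35) − (19.30−20.07) = -4.23 − (-0.77) = -3.46; fold change = 2^3.46 = 11.004
CG25207: ΔΔCt = (26.24−20.35) − (23.91−20.07) = 5.89 − 3.84 = 2.05; fold change = 2^-2.05 = 0.241
CG29326: ΔΔCt = (29.82−20.35) − (31.21−20.07) = 9.47 − 11.14 = -1.67; fold change = 2^1.67 = 3.182
CG20228: ΔΔCt = (28.77−20.35) − (27.27−20.07) = 8.42 − 7.20 = 1.22; fold change = 2^-1.22 = 0.429
CG12834 has the largest |ΔΔCt| = 3.46.

11.004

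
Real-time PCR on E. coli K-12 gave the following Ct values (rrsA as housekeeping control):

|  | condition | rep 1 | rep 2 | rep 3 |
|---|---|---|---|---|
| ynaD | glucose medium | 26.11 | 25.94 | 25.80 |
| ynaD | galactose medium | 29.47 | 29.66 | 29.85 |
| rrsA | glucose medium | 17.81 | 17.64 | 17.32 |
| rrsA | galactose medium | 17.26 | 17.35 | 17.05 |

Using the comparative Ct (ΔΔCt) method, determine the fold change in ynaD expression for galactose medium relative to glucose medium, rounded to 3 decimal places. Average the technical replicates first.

Mean Ct: ynaD glucose medium 25.950; ynaD galactose medium 29.660; rrsA glucose medium 17.590; rrsA galactose medium 17.220
ΔCt(glucose medium) = 25.950 − 17.590 = 8.360
ΔCt(galactose medium) = 29.660 − 17.220 = 12.440
ΔΔCt = 12.440 − 8.360 = 4.080
Fold change = 2^(−4.080) = 0.0591

0.059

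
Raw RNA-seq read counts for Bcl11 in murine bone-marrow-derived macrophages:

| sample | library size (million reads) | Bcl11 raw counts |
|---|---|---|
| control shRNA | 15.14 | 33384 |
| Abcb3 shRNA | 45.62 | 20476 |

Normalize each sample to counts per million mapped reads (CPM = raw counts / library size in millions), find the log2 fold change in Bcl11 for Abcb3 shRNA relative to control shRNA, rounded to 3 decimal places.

-2.297

CPM(control shRNA) = 33384 / 15.14 = 2205.0198
CPM(Abcb3 shRNA) = 20476 / 45.62 = 448.8382
Fold change = 448.8382 / 2205.0198 = 0.20355
log2(0.20355) = -2.2965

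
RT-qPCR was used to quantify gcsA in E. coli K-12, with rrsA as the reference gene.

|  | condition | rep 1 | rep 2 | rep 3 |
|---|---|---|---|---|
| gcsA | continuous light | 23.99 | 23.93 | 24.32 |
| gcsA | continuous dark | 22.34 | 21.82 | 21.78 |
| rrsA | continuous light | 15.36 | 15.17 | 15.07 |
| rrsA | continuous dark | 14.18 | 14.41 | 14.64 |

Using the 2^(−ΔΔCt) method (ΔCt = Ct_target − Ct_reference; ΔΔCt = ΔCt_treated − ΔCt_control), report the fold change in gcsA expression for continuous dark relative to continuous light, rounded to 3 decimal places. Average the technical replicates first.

2.479

Mean Ct: gcsA continuous light 24.080; gcsA continuous dark 21.980; rrsA continuous light 15.200; rrsA continuous dark 14.410
ΔCt(continuous light) = 24.080 − 15.200 = 8.880
ΔCt(continuous dark) = 21.980 − 14.410 = 7.570
ΔΔCt = 7.570 − 8.880 = -1.310
Fold change = 2^(−(-1.310)) = 2^1.310 = 2.4794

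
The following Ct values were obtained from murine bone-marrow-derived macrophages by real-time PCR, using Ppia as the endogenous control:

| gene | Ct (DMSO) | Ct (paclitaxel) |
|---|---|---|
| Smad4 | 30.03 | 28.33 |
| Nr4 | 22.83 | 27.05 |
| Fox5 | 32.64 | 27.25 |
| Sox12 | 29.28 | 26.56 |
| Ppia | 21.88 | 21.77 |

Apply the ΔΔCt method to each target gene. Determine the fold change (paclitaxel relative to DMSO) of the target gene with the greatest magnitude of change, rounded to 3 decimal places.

38.854

Smad4: ΔΔCt = (28.33−21.77) − (30.03−21.88) = 6.56 − 8.15 = -1.59; fold change = 2^1.59 = 3.010
Nr4: ΔΔCt = (27.05−21.77) − (22.83−21.88) = 5.28 − 0.95 = 4.33; fold change = 2^-4.33 = 0.050
Fox5: ΔΔCt = (27.25−21.77) − (32.64−21.88) = 5.48 − 10.76 = -5.28; fold change = 2^5.28 = 38.854
Sox12: ΔΔCt = (26.56−21.77) − (29.28−21.88) = 4.79 − 7.40 = -2.61; fold change = 2^2.61 = 6.105
Fox5 has the largest |ΔΔCt| = 5.28.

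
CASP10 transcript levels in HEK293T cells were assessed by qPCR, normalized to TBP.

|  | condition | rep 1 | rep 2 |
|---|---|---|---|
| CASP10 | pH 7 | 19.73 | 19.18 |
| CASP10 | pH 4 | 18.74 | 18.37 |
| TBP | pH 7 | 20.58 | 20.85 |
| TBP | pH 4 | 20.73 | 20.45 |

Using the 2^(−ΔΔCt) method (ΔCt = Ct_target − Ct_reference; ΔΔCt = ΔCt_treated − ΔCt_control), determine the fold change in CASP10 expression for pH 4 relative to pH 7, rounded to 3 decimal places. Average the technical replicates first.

1.711

Mean Ct: CASP10 pH 7 19.455; CASP10 pH 4 18.555; TBP pH 7 20.715; TBP pH 4 20.590
ΔCt(pH 7) = 19.455 − 20.715 = -1.260
ΔCt(pH 4) = 18.555 − 20.590 = -2.035
ΔΔCt = -2.035 − (-1.260) = -0.775
Fold change = 2^(−(-0.775)) = 2^0.775 = 1.7112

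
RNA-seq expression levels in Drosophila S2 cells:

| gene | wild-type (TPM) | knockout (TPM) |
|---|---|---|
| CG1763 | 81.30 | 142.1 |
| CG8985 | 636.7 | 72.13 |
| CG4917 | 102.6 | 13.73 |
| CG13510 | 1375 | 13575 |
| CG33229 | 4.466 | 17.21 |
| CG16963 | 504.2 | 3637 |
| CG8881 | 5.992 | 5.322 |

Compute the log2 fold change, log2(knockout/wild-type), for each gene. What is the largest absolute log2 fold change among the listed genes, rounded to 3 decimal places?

log2(142.1/81.30) = 0.806  (CG1763)
log2(72.13/636.7) = -3.142  (CG8985)
log2(13.73/102.6) = -2.902  (CG4917)
log2(13575/1375) = 3.303  (CG13510)
log2(17.21/4.466) = 1.946  (CG33229)
log2(3637/504.2) = 2.851  (CG16963)
log2(5.322/5.992) = -0.171  (CG8881)
The largest magnitude belongs to CG13510.

3.303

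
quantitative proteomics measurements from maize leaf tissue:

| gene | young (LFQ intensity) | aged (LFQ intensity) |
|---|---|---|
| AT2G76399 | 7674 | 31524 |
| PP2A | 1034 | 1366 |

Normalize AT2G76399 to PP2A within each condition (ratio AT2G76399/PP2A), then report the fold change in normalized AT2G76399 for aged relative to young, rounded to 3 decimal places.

AT2G76399/PP2A (young) = 7674 / 1034 = 7.4217
AT2G76399/PP2A (aged) = 31524 / 1366 = 23.078
Fold change = 23.078 / 7.4217 = 3.1095

3.109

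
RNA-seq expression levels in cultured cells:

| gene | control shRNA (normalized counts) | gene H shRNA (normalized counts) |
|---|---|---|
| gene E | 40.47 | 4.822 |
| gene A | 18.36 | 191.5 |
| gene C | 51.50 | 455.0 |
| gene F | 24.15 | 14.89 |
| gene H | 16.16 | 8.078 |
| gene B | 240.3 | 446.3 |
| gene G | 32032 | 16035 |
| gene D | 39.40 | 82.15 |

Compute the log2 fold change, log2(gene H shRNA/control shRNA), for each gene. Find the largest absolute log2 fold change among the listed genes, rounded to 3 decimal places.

log2(4.822/40.47) = -3.069  (gene E)
log2(191.5/18.36) = 3.383  (gene A)
log2(455.0/51.50) = 3.143  (gene C)
log2(14.89/24.15) = -0.698  (gene F)
log2(8.078/16.16) = -1.000  (gene H)
log2(446.3/240.3) = 0.893  (gene B)
log2(16035/32032) = -0.998  (gene G)
log2(82.15/39.40) = 1.060  (gene D)
The largest magnitude belongs to gene A.

3.383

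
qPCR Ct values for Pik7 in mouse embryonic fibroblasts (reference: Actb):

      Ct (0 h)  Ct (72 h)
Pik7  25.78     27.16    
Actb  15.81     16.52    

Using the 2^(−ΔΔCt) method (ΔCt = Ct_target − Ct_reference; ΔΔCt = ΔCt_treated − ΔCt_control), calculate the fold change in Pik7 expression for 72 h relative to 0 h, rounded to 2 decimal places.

ΔCt(0 h) = 25.780 − 15.810 = 9.970
ΔCt(72 h) = 27.160 − 16.520 = 10.640
ΔΔCt = 10.640 − 9.970 = 0.670
Fold change = 2^(−0.670) = 0.629

0.63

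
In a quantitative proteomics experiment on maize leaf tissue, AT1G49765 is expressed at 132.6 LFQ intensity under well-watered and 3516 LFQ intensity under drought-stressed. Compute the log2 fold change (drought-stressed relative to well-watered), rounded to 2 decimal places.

4.73

Fold change = 3516 / 132.6 = 26.5158
log2(26.5158) = 4.729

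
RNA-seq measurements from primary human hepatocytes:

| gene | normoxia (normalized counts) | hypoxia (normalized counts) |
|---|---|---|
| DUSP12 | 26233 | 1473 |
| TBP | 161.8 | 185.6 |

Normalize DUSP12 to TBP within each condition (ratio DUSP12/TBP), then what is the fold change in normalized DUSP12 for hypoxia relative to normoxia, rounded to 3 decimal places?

0.049

DUSP12/TBP (normoxia) = 26233 / 161.8 = 162.13
DUSP12/TBP (hypoxia) = 1473 / 185.6 = 7.9364
Fold change = 7.9364 / 162.13 = 0.0490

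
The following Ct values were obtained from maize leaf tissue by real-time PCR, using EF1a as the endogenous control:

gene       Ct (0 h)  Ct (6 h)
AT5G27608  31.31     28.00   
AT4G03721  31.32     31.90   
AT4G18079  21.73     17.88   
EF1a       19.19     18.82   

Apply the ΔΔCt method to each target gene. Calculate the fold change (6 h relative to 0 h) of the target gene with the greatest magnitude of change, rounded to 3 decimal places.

11.158

AT5G27608: ΔΔCt = (28.00−18.82) − (31.31−19.19) = 9.18 − 12.12 = -2.94; fold change = 2^2.94 = 7.674
AT4G03721: ΔΔCt = (31.90−18.82) − (31.32−19.19) = 13.08 − 12.13 = 0.95; fold change = 2^-0.95 = 0.518
AT4G18079: ΔΔCt = (17.88−18.82) − (21.73−19.19) = -0.94 − 2.54 = -3.48; fold change = 2^3.48 = 11.158
AT4G18079 has the largest |ΔΔCt| = 3.48.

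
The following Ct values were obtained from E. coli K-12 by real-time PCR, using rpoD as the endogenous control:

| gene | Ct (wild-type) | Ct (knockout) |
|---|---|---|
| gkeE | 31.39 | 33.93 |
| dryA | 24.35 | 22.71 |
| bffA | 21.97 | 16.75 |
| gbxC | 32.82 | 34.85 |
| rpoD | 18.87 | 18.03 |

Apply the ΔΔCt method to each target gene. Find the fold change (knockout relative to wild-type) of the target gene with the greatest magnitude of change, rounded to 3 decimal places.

gkeE: ΔΔCt = (33.93−18.03) − (31.39−18.87) = 15.90 − 12.52 = 3.38; fold change = 2^-3.38 = 0.096
dryA: ΔΔCt = (22.71−18.03) − (24.35−18.87) = 4.68 − 5.48 = -0.80; fold change = 2^0.80 = 1.741
bffA: ΔΔCt = (16.75−18.03) − (21.97−18.87) = -1.28 − 3.10 = -4.38; fold change = 2^4.38 = 20.821
gbxC: ΔΔCt = (34.85−18.03) − (32.82−18.87) = 16.82 − 13.95 = 2.87; fold change = 2^-2.87 = 0.137
bffA has the largest |ΔΔCt| = 4.38.

20.821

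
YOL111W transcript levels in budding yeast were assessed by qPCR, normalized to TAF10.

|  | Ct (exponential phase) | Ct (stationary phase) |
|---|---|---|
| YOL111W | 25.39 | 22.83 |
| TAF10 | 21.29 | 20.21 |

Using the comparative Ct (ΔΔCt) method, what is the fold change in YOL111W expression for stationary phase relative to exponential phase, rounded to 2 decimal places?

2.79

ΔCt(exponential phase) = 25.390 − 21.290 = 4.100
ΔCt(stationary phase) = 22.830 − 20.210 = 2.620
ΔΔCt = 2.620 − 4.100 = -1.480
Fold change = 2^(−(-1.480)) = 2^1.480 = 2.789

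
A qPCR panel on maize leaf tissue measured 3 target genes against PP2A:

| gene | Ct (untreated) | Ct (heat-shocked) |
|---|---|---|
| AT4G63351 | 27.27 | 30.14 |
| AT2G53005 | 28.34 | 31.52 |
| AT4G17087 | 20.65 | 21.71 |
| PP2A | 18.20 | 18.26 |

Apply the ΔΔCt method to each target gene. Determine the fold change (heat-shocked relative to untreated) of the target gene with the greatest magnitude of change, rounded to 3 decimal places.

0.115

AT4G63351: ΔΔCt = (30.14−18.26) − (27.27−18.20) = 11.88 − 9.07 = 2.81; fold change = 2^-2.81 = 0.143
AT2G53005: ΔΔCt = (31.52−18.26) − (28.34−18.20) = 13.26 − 10.14 = 3.12; fold change = 2^-3.12 = 0.115
AT4G17087: ΔΔCt = (21.71−18.26) − (20.65−18.20) = 3.45 − 2.45 = 1.00; fold change = 2^-1.00 = 0.500
AT2G53005 has the largest |ΔΔCt| = 3.12.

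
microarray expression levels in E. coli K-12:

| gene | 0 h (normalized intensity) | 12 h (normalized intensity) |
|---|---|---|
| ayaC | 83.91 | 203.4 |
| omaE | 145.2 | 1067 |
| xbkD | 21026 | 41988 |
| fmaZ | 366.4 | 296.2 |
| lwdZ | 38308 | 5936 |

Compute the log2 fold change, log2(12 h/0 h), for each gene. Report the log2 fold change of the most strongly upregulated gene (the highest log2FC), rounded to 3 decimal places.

2.877

log2(203.4/83.91) = 1.277  (ayaC)
log2(1067/145.2) = 2.877  (omaE)
log2(41988/21026) = 0.998  (xbkD)
log2(296.2/366.4) = -0.307  (fmaZ)
log2(5936/38308) = -2.690  (lwdZ)
omaE is most strongly upregulated.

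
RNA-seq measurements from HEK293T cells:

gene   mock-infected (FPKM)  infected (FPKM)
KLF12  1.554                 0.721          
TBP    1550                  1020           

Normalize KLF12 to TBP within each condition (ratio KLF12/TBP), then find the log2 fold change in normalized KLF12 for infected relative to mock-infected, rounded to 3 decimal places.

-0.504

KLF12/TBP (mock-infected) = 1.554 / 1550 = 0.0010026
KLF12/TBP (infected) = 0.721 / 1020 = 0.00070686
Fold change = 0.00070686 / 0.0010026 = 0.7050
log2(0.7050) = -0.5042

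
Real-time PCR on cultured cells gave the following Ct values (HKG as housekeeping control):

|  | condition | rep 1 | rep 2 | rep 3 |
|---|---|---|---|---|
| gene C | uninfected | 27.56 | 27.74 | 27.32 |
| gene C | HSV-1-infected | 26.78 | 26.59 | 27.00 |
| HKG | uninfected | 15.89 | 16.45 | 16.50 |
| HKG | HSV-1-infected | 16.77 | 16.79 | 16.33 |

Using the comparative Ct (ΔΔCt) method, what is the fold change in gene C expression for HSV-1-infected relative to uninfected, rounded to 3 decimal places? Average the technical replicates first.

2.144

Mean Ct: gene C uninfected 27.540; gene C HSV-1-infected 26.790; HKG uninfected 16.280; HKG HSV-1-infected 16.630
ΔCt(uninfected) = 27.540 − 16.280 = 11.260
ΔCt(HSV-1-infected) = 26.790 − 16.630 = 10.160
ΔΔCt = 10.160 − 11.260 = -1.100
Fold change = 2^(−(-1.100)) = 2^1.100 = 2.1435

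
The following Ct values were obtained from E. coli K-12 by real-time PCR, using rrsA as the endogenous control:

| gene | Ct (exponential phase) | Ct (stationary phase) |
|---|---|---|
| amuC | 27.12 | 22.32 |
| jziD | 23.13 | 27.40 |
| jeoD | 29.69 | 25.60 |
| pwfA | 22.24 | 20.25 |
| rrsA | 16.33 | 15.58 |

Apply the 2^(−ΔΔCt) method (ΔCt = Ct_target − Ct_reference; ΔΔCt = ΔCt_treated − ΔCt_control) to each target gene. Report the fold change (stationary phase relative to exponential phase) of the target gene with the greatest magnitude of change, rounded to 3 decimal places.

0.031

amuC: ΔΔCt = (22.32−15.58) − (27.12−16.33) = 6.74 − 10.79 = -4.05; fold change = 2^4.05 = 16.564
jziD: ΔΔCt = (27.40−15.58) − (23.13−16.33) = 11.82 − 6.80 = 5.02; fold change = 2^-5.02 = 0.031
jeoD: ΔΔCt = (25.60−15.58) − (29.69−16.33) = 10.02 − 13.36 = -3.34; fold change = 2^3.34 = 10.126
pwfA: ΔΔCt = (20.25−15.58) − (22.24−16.33) = 4.67 − 5.91 = -1.24; fold change = 2^1.24 = 2.362
jziD has the largest |ΔΔCt| = 5.02.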